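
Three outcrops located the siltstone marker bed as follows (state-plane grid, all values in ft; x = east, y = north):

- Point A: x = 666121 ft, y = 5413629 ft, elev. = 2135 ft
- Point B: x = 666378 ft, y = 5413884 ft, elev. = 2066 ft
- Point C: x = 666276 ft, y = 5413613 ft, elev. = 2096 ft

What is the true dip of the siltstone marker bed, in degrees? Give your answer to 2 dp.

Two edge vectors: Point A→Point B = (257, 255, -69), Point A→Point C = (155, -16, -39).
Normal n = (Point A→Point B) × (Point A→Point C) = (-11049, -672, -43637).
So ∂z/∂x = −n_x/n_z = −0.25320 and ∂z/∂y = −n_y/n_z = −0.01540.
Gradient magnitude |∇z| = √(a² + b²) = √(0.06411 + 0.00024) = 0.25367.
True dip = arctan(0.25367) = 14.23°, dipping toward E (azimuth ≈ 087°).

14.23°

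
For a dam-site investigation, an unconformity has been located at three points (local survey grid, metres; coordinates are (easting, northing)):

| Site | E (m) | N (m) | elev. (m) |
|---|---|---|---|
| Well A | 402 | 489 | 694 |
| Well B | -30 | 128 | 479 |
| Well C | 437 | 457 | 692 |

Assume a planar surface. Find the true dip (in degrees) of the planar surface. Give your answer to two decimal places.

21.47°

Let the plane be z = a·E + b·N + c.
Well B−Well A: −432a − 361b = −215;  Well C−Well A: 35a − 32b = −2.
Solving gives a = 0.23274, b = 0.31706.
Gradient magnitude |∇z| = √(a² + b²) = √(0.05417 + 0.10052) = 0.39331.
True dip = arctan(0.39331) = 21.47°, dipping toward SW (azimuth ≈ 216°).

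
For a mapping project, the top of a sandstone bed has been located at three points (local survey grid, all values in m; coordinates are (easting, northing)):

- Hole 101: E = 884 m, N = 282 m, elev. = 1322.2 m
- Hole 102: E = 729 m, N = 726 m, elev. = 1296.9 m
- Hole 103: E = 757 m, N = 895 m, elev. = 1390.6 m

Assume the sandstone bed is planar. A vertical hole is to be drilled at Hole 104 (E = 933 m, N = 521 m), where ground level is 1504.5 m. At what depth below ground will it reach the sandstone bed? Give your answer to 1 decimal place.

Let the plane be z = a·E + b·N + c.
Hole 102−Hole 101: −155a + 444b = −25.3;  Hole 103−Hole 101: −127a + 613b = 68.4.
Solving gives a = 1.18773, b = 0.35765.
Then c = 1322.2 − a·884 − b·282 = 171.39.
At (933, 521): z_contact = 1108.15 + 186.34 + 171.39 = 1465.88 m.
Depth below ground = 1504.5 − 1465.88 = 38.6 m.

38.6 m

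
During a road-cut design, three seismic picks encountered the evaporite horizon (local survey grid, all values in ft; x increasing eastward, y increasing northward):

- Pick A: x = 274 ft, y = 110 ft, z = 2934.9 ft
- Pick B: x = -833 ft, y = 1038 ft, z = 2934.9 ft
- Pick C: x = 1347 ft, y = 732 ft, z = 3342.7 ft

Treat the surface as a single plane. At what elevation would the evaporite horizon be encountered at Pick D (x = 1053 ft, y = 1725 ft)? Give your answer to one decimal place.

3542.8 ft

Two edge vectors: Pick A→Pick B = (-1107, 928, 0), Pick A→Pick C = (1073, 622, 407.8).
Normal n = (Pick A→Pick B) × (Pick A→Pick C) = (378438.4, 451434.6, -1684298).
So ∂z/∂x = −n_x/n_z = 0.224686 and ∂z/∂y = −n_y/n_z = 0.268025.
Intercept c from Pick A: 2934.9 − 61.56 − 29.48 = 2843.85.
At (1053, 1725): z = 236.6 + 462.3 + 2843.85 = 3542.8 ft.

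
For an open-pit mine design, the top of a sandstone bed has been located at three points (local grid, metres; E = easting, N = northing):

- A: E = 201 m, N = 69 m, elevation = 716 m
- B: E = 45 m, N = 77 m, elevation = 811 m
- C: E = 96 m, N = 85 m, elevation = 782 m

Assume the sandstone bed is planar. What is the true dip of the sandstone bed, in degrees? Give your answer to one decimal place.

Let the plane be z = a·E + b·N + c.
B−A: −156a + 8b = 95;  C−A: −105a + 16b = 66.
Solving gives a = −0.59903, b = 0.19384.
Gradient magnitude |∇z| = √(a² + b²) = √(0.35884 + 0.03757) = 0.62962.
True dip = arctan(0.62962) = 32.2°, dipping toward ESE (azimuth ≈ 108°).

32.2°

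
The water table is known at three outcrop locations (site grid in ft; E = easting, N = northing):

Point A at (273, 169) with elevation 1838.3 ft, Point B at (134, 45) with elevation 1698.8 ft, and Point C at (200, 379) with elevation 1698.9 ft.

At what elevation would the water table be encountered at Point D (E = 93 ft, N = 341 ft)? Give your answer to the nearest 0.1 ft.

1577.7 ft

Two edge vectors: Point A→Point B = (-139, -124, -139.5), Point A→Point C = (-73, 210, -139.4).
Normal n = (Point A→Point B) × (Point A→Point C) = (46580.6, -9193.1, -38242).
So ∂z/∂E = −n_x/n_z = 1.21805 and ∂z/∂N = −n_y/n_z = −0.24039.
Intercept c from Point A: 1838.3 − 332.53 + 40.63 = 1546.40.
At (93, 341): z = 113.3 − 82.0 + 1546.40 = 1577.7 ft.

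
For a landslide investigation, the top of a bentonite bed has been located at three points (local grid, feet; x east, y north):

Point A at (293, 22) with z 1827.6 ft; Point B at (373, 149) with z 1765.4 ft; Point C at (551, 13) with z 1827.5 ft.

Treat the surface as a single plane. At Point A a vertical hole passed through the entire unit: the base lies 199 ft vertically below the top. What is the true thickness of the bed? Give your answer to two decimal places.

Two edge vectors: Point A→Point B = (80, 127, -62.2), Point A→Point C = (258, -9, -0.1).
Normal n = (Point A→Point B) × (Point A→Point C) = (-572.5, -16039.6, -33486).
So ∂z/∂x = −n_x/n_z = −0.01710 and ∂z/∂y = −n_y/n_z = −0.47899.
|∇z| = √(a²+b²) = 0.47930, so dip δ = arctan(0.47930) = 25.61°.
True thickness = vertical thickness × cos δ = 199 × cos 25.61° = 179.45 ft.

179.45 ft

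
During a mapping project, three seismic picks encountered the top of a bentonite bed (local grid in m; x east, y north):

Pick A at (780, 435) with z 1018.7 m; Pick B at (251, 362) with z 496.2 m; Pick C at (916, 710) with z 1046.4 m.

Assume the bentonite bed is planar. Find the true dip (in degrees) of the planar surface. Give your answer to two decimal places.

Let the plane be z = a·x + b·y + c.
Pick B−Pick A: −529a − 73b = −522.5;  Pick C−Pick A: 136a + 275b = 27.7.
Solving gives a = 1.04514, b = −0.41614.
Gradient magnitude |∇z| = √(a² + b²) = √(1.09231 + 0.17317) = 1.12494.
True dip = arctan(1.12494) = 48.36°, dipping toward WNW (azimuth ≈ 292°).

48.36°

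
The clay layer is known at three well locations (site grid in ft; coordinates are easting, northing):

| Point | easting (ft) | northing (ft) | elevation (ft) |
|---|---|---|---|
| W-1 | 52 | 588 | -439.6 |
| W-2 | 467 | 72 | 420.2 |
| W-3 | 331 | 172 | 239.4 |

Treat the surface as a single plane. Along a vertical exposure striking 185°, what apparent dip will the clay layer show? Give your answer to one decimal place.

55.1°

Two edge vectors: W-1→W-2 = (415, -516, 859.8), W-1→W-3 = (279, -416, 679).
Normal n = (W-1→W-2) × (W-1→W-3) = (7312.8, -41900.8, -28676).
So ∂z/∂easting = −n_x/n_z = 0.25501 and ∂z/∂northing = −n_y/n_z = −1.46118.
Unit vector along 185° is (sin 185°, cos 185°) = (-0.0872, -0.9962).
Slope in that direction = a·(-0.0872) + b·(-0.9962) = 1.43339.
Apparent dip = arctan|1.43339| = 55.1° (true dip is 56.0°, so apparent ≤ true as expected).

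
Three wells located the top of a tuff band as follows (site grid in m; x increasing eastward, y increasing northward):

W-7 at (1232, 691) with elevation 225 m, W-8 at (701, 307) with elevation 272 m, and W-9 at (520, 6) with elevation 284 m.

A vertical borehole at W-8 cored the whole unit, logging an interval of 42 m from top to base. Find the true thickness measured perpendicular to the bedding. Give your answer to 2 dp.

Let the plane be z = a·x + b·y + c.
W-8−W-7: −531a − 384b = 47;  W-9−W-7: −712a − 685b = 59.
Solving gives a = −0.10561, b = 0.02364.
|∇z| = √(a²+b²) = 0.10822, so dip δ = arctan(0.10822) = 6.18°.
True thickness = vertical thickness × cos δ = 42 × cos 6.18° = 41.76 m.

41.76 m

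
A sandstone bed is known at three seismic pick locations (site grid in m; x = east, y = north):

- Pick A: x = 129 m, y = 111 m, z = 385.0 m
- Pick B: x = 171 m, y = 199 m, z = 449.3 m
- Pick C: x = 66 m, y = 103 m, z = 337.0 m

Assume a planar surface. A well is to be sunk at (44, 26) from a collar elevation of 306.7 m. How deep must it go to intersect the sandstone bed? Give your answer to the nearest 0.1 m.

Let the plane be z = a·x + b·y + c.
Pick B−Pick A: 42a + 88b = 64.3;  Pick C−Pick A: −63a − 8b = −48.
Solving gives a = 0.71229, b = 0.39073.
Then c = 385 − a·129 − b·111 = 249.74.
At (44, 26): z_contact = 31.34 + 10.16 + 249.74 = 291.24 m.
Depth below ground = 306.7 − 291.24 = 15.5 m.

15.5 m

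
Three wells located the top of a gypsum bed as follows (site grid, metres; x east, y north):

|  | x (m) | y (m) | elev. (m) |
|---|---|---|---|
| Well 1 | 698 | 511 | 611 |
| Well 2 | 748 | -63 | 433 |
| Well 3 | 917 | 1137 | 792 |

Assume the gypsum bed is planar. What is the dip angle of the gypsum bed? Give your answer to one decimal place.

Two edge vectors: Well 1→Well 2 = (50, -574, -178), Well 1→Well 3 = (219, 626, 181).
Normal n = (Well 1→Well 2) × (Well 1→Well 3) = (7534, -48032, 157006).
So ∂z/∂x = −n_x/n_z = −0.04799 and ∂z/∂y = −n_y/n_z = 0.30592.
Gradient magnitude |∇z| = √(a² + b²) = √(0.00230 + 0.09359) = 0.30967.
True dip = arctan(0.30967) = 17.2°, dipping toward S (azimuth ≈ 171°).

17.2°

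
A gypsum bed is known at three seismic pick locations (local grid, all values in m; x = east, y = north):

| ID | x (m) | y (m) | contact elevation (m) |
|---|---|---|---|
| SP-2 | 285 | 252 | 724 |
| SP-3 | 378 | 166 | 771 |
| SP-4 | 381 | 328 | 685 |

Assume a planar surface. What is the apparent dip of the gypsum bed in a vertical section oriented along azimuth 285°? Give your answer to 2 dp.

8.60°

Let the plane be z = a·x + b·y + c.
SP-3−SP-2: 93a − 86b = 47;  SP-4−SP-2: 96a + 76b = −39.
Solving gives a = 0.01423, b = −0.53113.
Unit vector along 285° is (sin 285°, cos 285°) = (-0.9659, 0.2588).
Slope in that direction = a·(-0.9659) + b·(0.2588) = −0.15121.
Apparent dip = arctan|0.15121| = 8.60° (true dip is 28.0°, so apparent ≤ true as expected).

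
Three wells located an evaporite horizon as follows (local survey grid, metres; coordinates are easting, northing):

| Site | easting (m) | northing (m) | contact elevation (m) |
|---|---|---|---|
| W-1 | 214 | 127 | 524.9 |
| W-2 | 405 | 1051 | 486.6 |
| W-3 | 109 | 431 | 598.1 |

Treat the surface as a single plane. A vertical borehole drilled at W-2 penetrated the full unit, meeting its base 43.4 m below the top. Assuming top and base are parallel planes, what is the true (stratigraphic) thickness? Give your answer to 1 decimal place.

Let the plane be z = a·easting + b·northing + c.
W-2−W-1: 191a + 924b = −38.3;  W-3−W-1: −105a + 304b = 73.2.
Solving gives a = −0.51121, b = 0.06422.
|∇z| = √(a²+b²) = 0.51523, so dip δ = arctan(0.51523) = 27.26°.
True thickness = vertical thickness × cos δ = 43.4 × cos 27.26° = 38.6 m.

38.6 m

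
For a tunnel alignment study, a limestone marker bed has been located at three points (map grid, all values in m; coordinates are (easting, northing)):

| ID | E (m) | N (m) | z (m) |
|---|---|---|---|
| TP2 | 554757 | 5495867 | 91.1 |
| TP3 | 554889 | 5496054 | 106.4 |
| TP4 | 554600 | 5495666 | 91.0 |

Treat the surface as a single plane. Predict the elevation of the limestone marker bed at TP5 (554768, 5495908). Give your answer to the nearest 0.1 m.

Let the plane be z = a·E + b·N + c.
TP3−TP2: 132a + 187b = 15.3;  TP4−TP2: −157a − 201b = −0.1.
Solving gives a = −1.081216838, b = 0.845030067.
Then c = 91.1 − a·554757 − b·5495867 = −4044269.15.
At (554768, 5495908): z = −599824.5 + 4644207.5 − 4044269.15 = 113.9 m.

113.9 m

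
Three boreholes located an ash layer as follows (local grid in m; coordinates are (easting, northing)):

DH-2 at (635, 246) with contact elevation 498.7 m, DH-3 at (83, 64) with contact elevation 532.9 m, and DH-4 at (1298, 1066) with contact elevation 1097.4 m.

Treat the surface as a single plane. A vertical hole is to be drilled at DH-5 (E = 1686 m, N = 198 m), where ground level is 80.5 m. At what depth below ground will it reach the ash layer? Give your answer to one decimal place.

Two edge vectors: DH-2→DH-3 = (-552, -182, 34.2), DH-2→DH-4 = (663, 820, 598.7).
Normal n = (DH-2→DH-3) × (DH-2→DH-4) = (-137007.4, 353157, -331974).
So ∂z/∂E = −n_x/n_z = −0.412705 and ∂z/∂N = −n_y/n_z = 1.063809.
Intercept c from DH-2: 498.7 + 262.07 − 261.70 = 499.07.
At (1686, 198): z_contact = −695.82 + 210.63 + 499.07 = 13.88 m.
Depth below ground = 80.5 − 13.88 = 66.6 m.

66.6 m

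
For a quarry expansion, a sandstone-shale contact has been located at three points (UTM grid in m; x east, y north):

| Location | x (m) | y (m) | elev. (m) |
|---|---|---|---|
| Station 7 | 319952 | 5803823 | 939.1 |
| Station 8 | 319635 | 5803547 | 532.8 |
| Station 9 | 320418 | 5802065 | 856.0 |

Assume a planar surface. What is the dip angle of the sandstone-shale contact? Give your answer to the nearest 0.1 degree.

Let the plane be z = a·x + b·y + c.
Station 8−Station 7: −317a − 276b = −406.3;  Station 9−Station 7: 466a − 1758b = −83.1.
Solving gives a = 1.00793, b = 0.31445.
Gradient magnitude |∇z| = √(a² + b²) = √(1.01592 + 0.09888) = 1.05584.
True dip = arctan(1.05584) = 46.6°, dipping toward WSW (azimuth ≈ 253°).

46.6°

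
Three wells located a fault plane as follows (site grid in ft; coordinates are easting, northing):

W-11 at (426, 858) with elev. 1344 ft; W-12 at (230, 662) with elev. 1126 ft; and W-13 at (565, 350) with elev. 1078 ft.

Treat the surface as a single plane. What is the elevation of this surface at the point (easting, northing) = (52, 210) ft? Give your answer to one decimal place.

Let the plane be z = a·easting + b·northing + c.
W-12−W-11: −196a − 196b = −218;  W-13−W-11: 139a − 508b = −266.
Solving gives a = 0.46216, b = 0.65008.
Then c = 1344 − a·426 − b·858 = 589.35.
At (52, 210): z = 24.0 + 136.5 + 589.35 = 749.9 ft.

749.9 ft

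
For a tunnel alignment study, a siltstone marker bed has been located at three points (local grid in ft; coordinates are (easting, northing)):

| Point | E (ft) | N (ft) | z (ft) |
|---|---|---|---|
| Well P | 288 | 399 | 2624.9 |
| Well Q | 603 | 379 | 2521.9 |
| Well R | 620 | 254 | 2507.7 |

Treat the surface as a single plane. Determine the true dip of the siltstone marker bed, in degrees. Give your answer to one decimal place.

Two edge vectors: Well P→Well Q = (315, -20, -103), Well P→Well R = (332, -145, -117.2).
Normal n = (Well P→Well Q) × (Well P→Well R) = (-12591, 2722, -39035).
So ∂z/∂E = −n_x/n_z = −0.32256 and ∂z/∂N = −n_y/n_z = 0.06973.
Gradient magnitude |∇z| = √(a² + b²) = √(0.10404 + 0.00486) = 0.33001.
True dip = arctan(0.33001) = 18.3°, dipping toward ESE (azimuth ≈ 102°).

18.3°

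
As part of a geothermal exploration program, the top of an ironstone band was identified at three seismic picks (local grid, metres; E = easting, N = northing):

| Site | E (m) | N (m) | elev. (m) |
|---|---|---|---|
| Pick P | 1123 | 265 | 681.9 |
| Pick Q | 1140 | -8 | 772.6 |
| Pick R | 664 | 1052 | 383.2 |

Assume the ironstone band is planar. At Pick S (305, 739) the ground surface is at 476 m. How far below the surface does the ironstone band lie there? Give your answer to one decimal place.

Let the plane be z = a·E + b·N + c.
Pick Q−Pick P: 17a − 273b = 90.7;  Pick R−Pick P: −459a + 787b = −298.7.
Solving gives a = 0.090810, b = −0.326580.
Then c = 681.9 − a·1123 − b·265 = 666.46.
At (305, 739): z_contact = 27.70 − 241.34 + 666.46 = 452.82 m.
Depth below ground = 476 − 452.82 = 23.2 m.

23.2 m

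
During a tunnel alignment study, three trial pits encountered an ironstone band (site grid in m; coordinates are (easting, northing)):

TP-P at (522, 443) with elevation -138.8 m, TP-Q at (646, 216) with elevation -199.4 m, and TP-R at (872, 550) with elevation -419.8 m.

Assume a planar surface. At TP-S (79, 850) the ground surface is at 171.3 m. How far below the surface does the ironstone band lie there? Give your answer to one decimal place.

34.2 m

Two edge vectors: TP-P→TP-Q = (124, -227, -60.6), TP-P→TP-R = (350, 107, -281).
Normal n = (TP-P→TP-Q) × (TP-P→TP-R) = (70271.2, 13634, 92718).
So ∂z/∂E = −n_x/n_z = −0.75790 and ∂z/∂N = −n_y/n_z = −0.14705.
Intercept c from TP-P: -138.8 + 395.63 + 65.14 = 321.97.
At (79, 850): z_contact = −59.87 − 124.99 + 321.97 = 137.10 m.
Depth below ground = 171.3 − 137.10 = 34.2 m.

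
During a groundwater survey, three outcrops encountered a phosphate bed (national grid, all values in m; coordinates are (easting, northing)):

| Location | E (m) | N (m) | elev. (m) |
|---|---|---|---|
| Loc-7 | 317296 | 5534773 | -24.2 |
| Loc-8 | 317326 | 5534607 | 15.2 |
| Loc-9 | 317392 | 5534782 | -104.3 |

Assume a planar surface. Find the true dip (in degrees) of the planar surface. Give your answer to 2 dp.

Let the plane be z = a·E + b·N + c.
Loc-8−Loc-7: 30a − 166b = 39.4;  Loc-9−Loc-7: 96a + 9b = −80.1.
Solving gives a = −0.79859, b = −0.38167.
Gradient magnitude |∇z| = √(a² + b²) = √(0.63775 + 0.14567) = 0.88511.
True dip = arctan(0.88511) = 41.51°, dipping toward ENE (azimuth ≈ 064°).

41.51°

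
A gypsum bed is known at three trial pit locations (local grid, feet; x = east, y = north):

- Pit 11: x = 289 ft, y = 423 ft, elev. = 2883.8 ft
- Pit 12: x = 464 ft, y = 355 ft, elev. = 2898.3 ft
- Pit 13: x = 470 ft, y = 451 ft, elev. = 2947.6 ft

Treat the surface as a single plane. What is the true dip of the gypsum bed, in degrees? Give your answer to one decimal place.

29.6°

Two edge vectors: Pit 11→Pit 12 = (175, -68, 14.5), Pit 11→Pit 13 = (181, 28, 63.8).
Normal n = (Pit 11→Pit 12) × (Pit 11→Pit 13) = (-4744.4, -8540.5, 17208).
So ∂z/∂x = −n_x/n_z = 0.27571 and ∂z/∂y = −n_y/n_z = 0.49631.
Gradient magnitude |∇z| = √(a² + b²) = √(0.07602 + 0.24632) = 0.56775.
True dip = arctan(0.56775) = 29.6°, dipping toward SSW (azimuth ≈ 209°).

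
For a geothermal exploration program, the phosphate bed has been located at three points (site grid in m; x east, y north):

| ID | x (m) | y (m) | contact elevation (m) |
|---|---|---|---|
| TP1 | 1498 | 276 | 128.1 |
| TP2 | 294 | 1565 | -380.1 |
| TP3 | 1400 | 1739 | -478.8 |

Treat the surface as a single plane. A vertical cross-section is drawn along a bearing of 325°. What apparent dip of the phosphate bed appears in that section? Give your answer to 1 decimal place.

18.1°

Two edge vectors: TP1→TP2 = (-1204, 1289, -508.2), TP1→TP3 = (-98, 1463, -606.9).
Normal n = (TP1→TP2) × (TP1→TP3) = (-38797.5, -680904, -1635130).
So ∂z/∂x = −n_x/n_z = −0.02373 and ∂z/∂y = −n_y/n_z = −0.41642.
Unit vector along 325° is (sin 325°, cos 325°) = (-0.5736, 0.8192).
Slope in that direction = a·(-0.5736) + b·(0.8192) = −0.32750.
Apparent dip = arctan|0.32750| = 18.1° (true dip is 22.6°, so apparent ≤ true as expected).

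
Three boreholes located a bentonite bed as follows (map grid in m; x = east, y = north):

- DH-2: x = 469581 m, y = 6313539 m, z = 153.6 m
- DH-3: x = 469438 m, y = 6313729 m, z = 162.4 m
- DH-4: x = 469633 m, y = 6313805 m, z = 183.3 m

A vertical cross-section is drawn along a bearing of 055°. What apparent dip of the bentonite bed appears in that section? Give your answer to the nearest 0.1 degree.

6.4°

Two edge vectors: DH-2→DH-3 = (-143, 190, 8.8), DH-2→DH-4 = (52, 266, 29.7).
Normal n = (DH-2→DH-3) × (DH-2→DH-4) = (3302.2, 4704.7, -47918).
So ∂z/∂x = −n_x/n_z = 0.06891 and ∂z/∂y = −n_y/n_z = 0.09818.
Unit vector along 055° is (sin 55°, cos 55°) = (0.8192, 0.5736).
Slope in that direction = a·(0.8192) + b·(0.5736) = 0.11277.
Apparent dip = arctan|0.11277| = 6.4° (true dip is 6.8°, so apparent ≤ true as expected).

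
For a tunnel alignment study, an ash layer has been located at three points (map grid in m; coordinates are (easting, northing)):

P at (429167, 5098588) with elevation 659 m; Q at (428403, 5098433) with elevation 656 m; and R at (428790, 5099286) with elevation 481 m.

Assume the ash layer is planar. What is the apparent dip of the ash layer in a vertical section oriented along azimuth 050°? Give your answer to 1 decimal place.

Let the plane be z = a·E + b·N + c.
Q−P: −764a − 155b = −3;  R−P: −377a + 698b = −178.
Solving gives a = 0.05017, b = −0.22792.
Unit vector along 050° is (sin 50°, cos 50°) = (0.7660, 0.6428).
Slope in that direction = a·(0.7660) + b·(0.6428) = −0.10807.
Apparent dip = arctan|0.10807| = 6.2° (true dip is 13.1°, so apparent ≤ true as expected).

6.2°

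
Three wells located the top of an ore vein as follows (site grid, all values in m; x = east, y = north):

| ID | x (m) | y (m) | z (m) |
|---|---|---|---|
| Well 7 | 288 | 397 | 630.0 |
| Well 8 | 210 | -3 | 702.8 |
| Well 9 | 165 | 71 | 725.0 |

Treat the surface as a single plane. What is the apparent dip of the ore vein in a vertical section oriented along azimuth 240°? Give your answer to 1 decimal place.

28.9°

Let the plane be z = a·x + b·y + c.
Well 8−Well 7: −78a − 400b = 72.8;  Well 9−Well 7: −123a − 326b = 95.
Solving gives a = −0.60017, b = −0.06497.
Unit vector along 240° is (sin 240°, cos 240°) = (-0.8660, -0.5000).
Slope in that direction = a·(-0.8660) + b·(-0.5000) = 0.55224.
Apparent dip = arctan|0.55224| = 28.9° (true dip is 31.1°, so apparent ≤ true as expected).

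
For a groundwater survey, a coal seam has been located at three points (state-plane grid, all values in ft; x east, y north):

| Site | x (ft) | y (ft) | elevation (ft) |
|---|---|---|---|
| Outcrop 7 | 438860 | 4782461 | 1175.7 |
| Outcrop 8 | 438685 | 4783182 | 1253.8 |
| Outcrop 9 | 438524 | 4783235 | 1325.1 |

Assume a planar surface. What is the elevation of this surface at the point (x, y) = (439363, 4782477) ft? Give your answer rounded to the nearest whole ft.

Two edge vectors: Outcrop 7→Outcrop 8 = (-175, 721, 78.1), Outcrop 7→Outcrop 9 = (-336, 774, 149.4).
Normal n = (Outcrop 7→Outcrop 8) × (Outcrop 7→Outcrop 9) = (47268, -96.6, 106806).
So ∂z/∂x = −n_x/n_z = −0.44255941 and ∂z/∂y = −n_y/n_z = 0.00090444.
Intercept c from Outcrop 7: 1175.7 + 194221.62 − 4325.47 = 191071.86.
At (439363, 4782477): z = −194444.2 + 4325.5 + 191071.86 = 953.1 ft.

953 ft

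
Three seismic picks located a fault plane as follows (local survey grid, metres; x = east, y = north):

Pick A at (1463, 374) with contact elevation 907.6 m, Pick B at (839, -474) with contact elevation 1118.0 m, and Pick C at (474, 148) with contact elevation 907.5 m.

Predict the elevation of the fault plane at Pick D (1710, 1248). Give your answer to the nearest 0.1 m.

Let the plane be z = a·x + b·y + c.
Pick B−Pick A: −624a − 848b = 210.4;  Pick C−Pick A: −989a − 226b = −0.1.
Solving gives a = 0.068280, b = −0.298357.
Then c = 907.6 − a·1463 − b·374 = 919.29.
At (1710, 1248): z = 116.8 − 372.3 + 919.29 = 663.7 m.

663.7 m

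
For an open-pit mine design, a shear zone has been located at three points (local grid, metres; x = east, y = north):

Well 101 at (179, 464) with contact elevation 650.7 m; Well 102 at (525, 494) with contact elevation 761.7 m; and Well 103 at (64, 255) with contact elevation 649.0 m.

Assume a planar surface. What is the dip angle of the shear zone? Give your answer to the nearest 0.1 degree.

20.8°

Two edge vectors: Well 101→Well 102 = (346, 30, 111), Well 101→Well 103 = (-115, -209, -1.7).
Normal n = (Well 101→Well 102) × (Well 101→Well 103) = (23148, -12176.8, -68864).
So ∂z/∂x = −n_x/n_z = 0.33614 and ∂z/∂y = −n_y/n_z = −0.17682.
Gradient magnitude |∇z| = √(a² + b²) = √(0.11299 + 0.03127) = 0.37981.
True dip = arctan(0.37981) = 20.8°, dipping toward WNW (azimuth ≈ 298°).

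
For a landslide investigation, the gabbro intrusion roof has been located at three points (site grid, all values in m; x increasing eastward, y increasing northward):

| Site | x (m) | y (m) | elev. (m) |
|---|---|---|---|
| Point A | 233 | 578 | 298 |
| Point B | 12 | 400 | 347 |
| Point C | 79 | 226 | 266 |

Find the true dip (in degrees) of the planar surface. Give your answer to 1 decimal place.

Let the plane be z = a·x + b·y + c.
Point B−Point A: −221a − 178b = 49;  Point C−Point A: −154a − 352b = −32.
Solving gives a = −0.45542, b = 0.29015.
Gradient magnitude |∇z| = √(a² + b²) = √(0.20741 + 0.08419) = 0.54000.
True dip = arctan(0.54000) = 28.4°, dipping toward ESE (azimuth ≈ 123°).

28.4°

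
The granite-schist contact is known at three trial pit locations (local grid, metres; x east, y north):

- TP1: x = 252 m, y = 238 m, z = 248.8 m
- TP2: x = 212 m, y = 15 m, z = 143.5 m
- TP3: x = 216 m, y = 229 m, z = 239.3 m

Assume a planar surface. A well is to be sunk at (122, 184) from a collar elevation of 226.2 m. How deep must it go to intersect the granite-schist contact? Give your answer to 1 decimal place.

21.3 m

Two edge vectors: TP1→TP2 = (-40, -223, -105.3), TP1→TP3 = (-36, -9, -9.5).
Normal n = (TP1→TP2) × (TP1→TP3) = (1170.8, 3410.8, -7668).
So ∂z/∂x = −n_x/n_z = 0.15269 and ∂z/∂y = −n_y/n_z = 0.44481.
Intercept c from TP1: 248.8 − 38.48 − 105.86 = 104.46.
At (122, 184): z_contact = 18.63 + 81.84 + 104.46 = 204.93 m.
Depth below ground = 226.2 − 204.93 = 21.3 m.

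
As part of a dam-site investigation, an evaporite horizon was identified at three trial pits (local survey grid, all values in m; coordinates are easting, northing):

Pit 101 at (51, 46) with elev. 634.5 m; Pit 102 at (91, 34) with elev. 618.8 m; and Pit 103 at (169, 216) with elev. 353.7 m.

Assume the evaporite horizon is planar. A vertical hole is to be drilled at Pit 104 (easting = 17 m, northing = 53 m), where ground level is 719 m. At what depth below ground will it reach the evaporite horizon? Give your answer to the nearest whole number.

68 m

Two edge vectors: Pit 101→Pit 102 = (40, -12, -15.7), Pit 101→Pit 103 = (118, 170, -280.8).
Normal n = (Pit 101→Pit 102) × (Pit 101→Pit 103) = (6038.6, 9379.4, 8216).
So ∂z/∂easting = −n_x/n_z = −0.73498 and ∂z/∂northing = −n_y/n_z = −1.14160.
Intercept c from Pit 101: 634.5 + 37.48 + 52.51 = 724.50.
At (17, 53): z_contact = −12.5 − 60.5 + 724.50 = 651.5 m.
Depth below ground = 719 − 651.5 = 68 m.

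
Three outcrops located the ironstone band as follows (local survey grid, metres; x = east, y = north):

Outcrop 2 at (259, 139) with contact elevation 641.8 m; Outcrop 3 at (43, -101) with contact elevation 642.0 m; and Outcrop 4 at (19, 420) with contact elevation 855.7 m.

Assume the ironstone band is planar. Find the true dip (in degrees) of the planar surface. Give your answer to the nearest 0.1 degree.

30.3°

Let the plane be z = a·x + b·y + c.
Outcrop 3−Outcrop 2: −216a − 240b = 0.2;  Outcrop 4−Outcrop 2: −240a + 281b = 213.9.
Solving gives a = −0.43444, b = 0.39016.
Gradient magnitude |∇z| = √(a² + b²) = √(0.18874 + 0.15223) = 0.58392.
True dip = arctan(0.58392) = 30.3°, dipping toward SE (azimuth ≈ 132°).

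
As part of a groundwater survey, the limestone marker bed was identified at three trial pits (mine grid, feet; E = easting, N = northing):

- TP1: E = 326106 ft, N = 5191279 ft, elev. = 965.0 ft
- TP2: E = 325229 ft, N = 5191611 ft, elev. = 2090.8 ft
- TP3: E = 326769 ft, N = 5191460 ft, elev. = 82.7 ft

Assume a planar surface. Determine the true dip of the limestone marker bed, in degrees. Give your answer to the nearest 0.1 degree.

Two edge vectors: TP1→TP2 = (-877, 332, 1125.8), TP1→TP3 = (663, 181, -882.3).
Normal n = (TP1→TP2) × (TP1→TP3) = (-496693.4, -27371.7, -378853).
So ∂z/∂E = −n_x/n_z = −1.31105 and ∂z/∂N = −n_y/n_z = −0.07225.
Gradient magnitude |∇z| = √(a² + b²) = √(1.71884 + 0.00522) = 1.31303.
True dip = arctan(1.31303) = 52.7°, dipping toward E (azimuth ≈ 087°).

52.7°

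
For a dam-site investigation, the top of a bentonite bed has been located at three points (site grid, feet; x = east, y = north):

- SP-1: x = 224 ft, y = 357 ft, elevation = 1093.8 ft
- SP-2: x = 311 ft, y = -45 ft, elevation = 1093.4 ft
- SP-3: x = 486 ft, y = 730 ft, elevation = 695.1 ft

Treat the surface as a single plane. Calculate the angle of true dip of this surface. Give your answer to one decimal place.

Two edge vectors: SP-1→SP-2 = (87, -402, -0.4), SP-1→SP-3 = (262, 373, -398.7).
Normal n = (SP-1→SP-2) × (SP-1→SP-3) = (160426.6, 34582.1, 137775).
So ∂z/∂x = −n_x/n_z = −1.16441 and ∂z/∂y = −n_y/n_z = −0.25100.
Gradient magnitude |∇z| = √(a² + b²) = √(1.35585 + 0.06300) = 1.19116.
True dip = arctan(1.19116) = 50.0°, dipping toward ENE (azimuth ≈ 078°).

50.0°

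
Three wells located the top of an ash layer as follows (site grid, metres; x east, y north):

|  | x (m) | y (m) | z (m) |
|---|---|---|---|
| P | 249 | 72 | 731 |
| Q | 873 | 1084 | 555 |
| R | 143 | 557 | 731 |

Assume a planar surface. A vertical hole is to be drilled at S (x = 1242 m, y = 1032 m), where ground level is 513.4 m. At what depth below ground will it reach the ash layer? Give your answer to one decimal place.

32.9 m

Two edge vectors: P→Q = (624, 1012, -176), P→R = (-106, 485, 0).
Normal n = (P→Q) × (P→R) = (85360, 18656, 409912).
So ∂z/∂x = −n_x/n_z = −0.208240 and ∂z/∂y = −n_y/n_z = −0.045512.
Intercept c from P: 731 + 51.85 + 3.28 = 786.13.
At (1242, 1032): z_contact = −258.63 − 46.97 + 786.13 = 480.53 m.
Depth below ground = 513.4 − 480.53 = 32.9 m.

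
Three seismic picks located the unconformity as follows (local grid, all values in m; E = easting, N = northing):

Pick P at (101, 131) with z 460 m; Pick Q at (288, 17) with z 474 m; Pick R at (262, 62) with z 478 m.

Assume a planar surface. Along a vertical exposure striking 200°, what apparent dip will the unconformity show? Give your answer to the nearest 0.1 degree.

14.6°

Let the plane be z = a·E + b·N + c.
Pick Q−Pick P: 187a − 114b = 14;  Pick R−Pick P: 161a − 69b = 18.
Solving gives a = 0.19923, b = 0.20400.
Unit vector along 200° is (sin 200°, cos 200°) = (-0.3420, -0.9397).
Slope in that direction = a·(-0.3420) + b·(-0.9397) = −0.25984.
Apparent dip = arctan|0.25984| = 14.6° (true dip is 15.9°, so apparent ≤ true as expected).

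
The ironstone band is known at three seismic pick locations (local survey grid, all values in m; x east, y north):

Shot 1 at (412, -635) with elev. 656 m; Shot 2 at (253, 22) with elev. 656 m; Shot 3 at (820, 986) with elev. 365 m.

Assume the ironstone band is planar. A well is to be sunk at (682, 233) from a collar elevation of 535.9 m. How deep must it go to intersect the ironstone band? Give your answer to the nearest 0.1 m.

Two edge vectors: Shot 1→Shot 2 = (-159, 657, 0), Shot 1→Shot 3 = (408, 1621, -291).
Normal n = (Shot 1→Shot 2) × (Shot 1→Shot 3) = (-191187, -46269, -525795).
So ∂z/∂x = −n_x/n_z = −0.36362 and ∂z/∂y = −n_y/n_z = −0.08800.
Intercept c from Shot 1: 656 + 149.81 − 55.88 = 749.93.
At (682, 233): z_contact = −247.99 − 20.50 + 749.93 = 481.44 m.
Depth below ground = 535.9 − 481.44 = 54.5 m.

54.5 m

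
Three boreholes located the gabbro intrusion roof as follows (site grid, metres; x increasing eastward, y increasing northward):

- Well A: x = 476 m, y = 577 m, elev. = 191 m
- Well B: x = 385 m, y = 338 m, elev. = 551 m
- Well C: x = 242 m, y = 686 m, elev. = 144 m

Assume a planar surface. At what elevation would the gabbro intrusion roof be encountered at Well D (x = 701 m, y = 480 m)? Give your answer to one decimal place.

Two edge vectors: Well A→Well B = (-91, -239, 360), Well A→Well C = (-234, 109, -47).
Normal n = (Well A→Well B) × (Well A→Well C) = (-28007, -88517, -65845).
So ∂z/∂x = −n_x/n_z = −0.42535 and ∂z/∂y = −n_y/n_z = −1.34432.
Intercept c from Well A: 191 + 202.47 + 775.67 = 1169.14.
At (701, 480): z = −298.2 − 645.3 + 1169.14 = 225.7 m.

225.7 m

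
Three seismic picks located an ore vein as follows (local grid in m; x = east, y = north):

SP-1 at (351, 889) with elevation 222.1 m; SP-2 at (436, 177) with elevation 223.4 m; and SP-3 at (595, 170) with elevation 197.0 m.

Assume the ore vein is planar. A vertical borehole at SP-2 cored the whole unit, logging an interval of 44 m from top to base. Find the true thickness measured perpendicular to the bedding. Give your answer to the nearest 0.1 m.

Let the plane be z = a·x + b·y + c.
SP-2−SP-1: 85a − 712b = 1.3;  SP-3−SP-1: 244a − 719b = −25.1.
Solving gives a = −0.16700, b = −0.02176.
|∇z| = √(a²+b²) = 0.16841, so dip δ = arctan(0.16841) = 9.56°.
True thickness = vertical thickness × cos δ = 44 × cos 9.56° = 43.4 m.

43.4 m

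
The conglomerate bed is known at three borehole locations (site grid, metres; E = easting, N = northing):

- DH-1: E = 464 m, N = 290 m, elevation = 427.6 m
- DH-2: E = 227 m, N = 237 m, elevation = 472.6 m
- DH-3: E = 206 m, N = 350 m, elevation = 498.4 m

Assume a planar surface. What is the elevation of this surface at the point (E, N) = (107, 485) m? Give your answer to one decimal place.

Two edge vectors: DH-1→DH-2 = (-237, -53, 45), DH-1→DH-3 = (-258, 60, 70.8).
Normal n = (DH-1→DH-2) × (DH-1→DH-3) = (-6452.4, 5169.6, -27894).
So ∂z/∂E = −n_x/n_z = −0.23132 and ∂z/∂N = −n_y/n_z = 0.18533.
Intercept c from DH-1: 427.6 + 107.33 − 53.75 = 481.19.
At (107, 485): z = −24.8 + 89.9 + 481.19 = 546.3 m.

546.3 m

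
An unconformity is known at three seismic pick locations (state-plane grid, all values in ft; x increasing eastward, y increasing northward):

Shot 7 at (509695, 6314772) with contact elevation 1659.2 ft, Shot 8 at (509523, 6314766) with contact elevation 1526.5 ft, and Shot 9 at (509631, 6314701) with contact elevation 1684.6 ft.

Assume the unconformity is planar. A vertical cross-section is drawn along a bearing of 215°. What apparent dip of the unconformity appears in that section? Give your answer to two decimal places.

23.10°

Let the plane be z = a·x + b·y + c.
Shot 8−Shot 7: −172a − 6b = −132.7;  Shot 9−Shot 7: −64a − 71b = 25.4.
Solving gives a = 0.80944, b = −1.08739.
Unit vector along 215° is (sin 215°, cos 215°) = (-0.5736, -0.8192).
Slope in that direction = a·(-0.5736) + b·(-0.8192) = 0.42646.
Apparent dip = arctan|0.42646| = 23.10° (true dip is 53.6°, so apparent ≤ true as expected).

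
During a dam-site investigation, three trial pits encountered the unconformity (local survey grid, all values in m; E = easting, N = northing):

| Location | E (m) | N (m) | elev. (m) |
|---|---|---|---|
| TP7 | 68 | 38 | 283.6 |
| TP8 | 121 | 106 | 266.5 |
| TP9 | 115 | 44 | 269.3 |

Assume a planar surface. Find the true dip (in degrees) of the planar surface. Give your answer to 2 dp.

16.84°

Two edge vectors: TP7→TP8 = (53, 68, -17.1), TP7→TP9 = (47, 6, -14.3).
Normal n = (TP7→TP8) × (TP7→TP9) = (-869.8, -45.8, -2878).
So ∂z/∂E = −n_x/n_z = −0.30222 and ∂z/∂N = −n_y/n_z = −0.01591.
Gradient magnitude |∇z| = √(a² + b²) = √(0.09134 + 0.00025) = 0.30264.
True dip = arctan(0.30264) = 16.84°, dipping toward E (azimuth ≈ 087°).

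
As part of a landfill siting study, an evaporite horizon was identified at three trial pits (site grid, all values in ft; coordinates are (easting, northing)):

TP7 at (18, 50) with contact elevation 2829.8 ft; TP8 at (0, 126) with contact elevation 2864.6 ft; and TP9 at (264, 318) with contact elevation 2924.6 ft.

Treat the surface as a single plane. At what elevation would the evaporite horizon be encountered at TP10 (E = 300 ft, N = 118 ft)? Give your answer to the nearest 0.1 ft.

Let the plane be z = a·E + b·N + c.
TP8−TP7: −18a + 76b = 34.8;  TP9−TP7: 246a + 268b = 94.8.
Solving gives a = −0.09020, b = 0.43653.
Then c = 2829.8 − a·18 − b·50 = 2809.60.
At (300, 118): z = −27.1 + 51.5 + 2809.60 = 2834.0 ft.

2834.0 ft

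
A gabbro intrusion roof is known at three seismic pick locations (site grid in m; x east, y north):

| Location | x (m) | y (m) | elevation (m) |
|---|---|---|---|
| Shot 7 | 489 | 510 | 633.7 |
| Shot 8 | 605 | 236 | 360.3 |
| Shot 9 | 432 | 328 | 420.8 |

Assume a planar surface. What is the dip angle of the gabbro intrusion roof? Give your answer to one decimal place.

Let the plane be z = a·x + b·y + c.
Shot 8−Shot 7: 116a − 274b = −273.4;  Shot 9−Shot 7: −57a − 182b = −212.9.
Solving gives a = 0.23348, b = 1.09666.
Gradient magnitude |∇z| = √(a² + b²) = √(0.05451 + 1.20266) = 1.12124.
True dip = arctan(1.12124) = 48.3°, dipping toward SSW (azimuth ≈ 192°).

48.3°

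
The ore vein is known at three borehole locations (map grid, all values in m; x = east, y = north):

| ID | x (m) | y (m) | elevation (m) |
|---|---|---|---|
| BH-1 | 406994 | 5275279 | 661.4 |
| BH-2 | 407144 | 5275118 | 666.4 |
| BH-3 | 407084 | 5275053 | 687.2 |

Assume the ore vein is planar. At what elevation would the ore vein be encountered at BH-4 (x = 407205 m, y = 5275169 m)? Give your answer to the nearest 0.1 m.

647.9 m

Two edge vectors: BH-1→BH-2 = (150, -161, 5), BH-1→BH-3 = (90, -226, 25.8).
Normal n = (BH-1→BH-2) × (BH-1→BH-3) = (-3023.8, -3420, -19410).
So ∂z/∂x = −n_x/n_z = −0.155785677 and ∂z/∂y = −n_y/n_z = −0.176197836.
Intercept c from BH-1: 661.4 + 63403.84 + 929492.74 = 993557.98.
At (407205, 5275169): z = −63436.7 − 929473.4 + 993557.98 = 647.9 m.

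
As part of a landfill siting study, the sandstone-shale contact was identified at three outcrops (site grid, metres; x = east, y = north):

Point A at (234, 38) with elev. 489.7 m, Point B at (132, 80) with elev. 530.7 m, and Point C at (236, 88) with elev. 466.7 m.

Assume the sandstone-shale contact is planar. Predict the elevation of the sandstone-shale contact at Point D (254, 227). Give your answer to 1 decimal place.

Let the plane be z = a·x + b·y + c.
Point B−Point A: −102a + 42b = 41;  Point C−Point A: 2a + 50b = −23.
Solving gives a = −0.58179, b = −0.43673.
Then c = 489.7 − a·234 − b·38 = 642.43.
At (254, 227): z = −147.8 − 99.1 + 642.43 = 395.5 m.

395.5 m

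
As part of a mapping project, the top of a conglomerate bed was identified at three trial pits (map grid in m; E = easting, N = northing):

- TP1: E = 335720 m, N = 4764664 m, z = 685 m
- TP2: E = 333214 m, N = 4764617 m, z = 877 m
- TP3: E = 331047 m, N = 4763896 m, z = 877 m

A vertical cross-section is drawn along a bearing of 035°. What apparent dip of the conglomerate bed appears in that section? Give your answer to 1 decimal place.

Let the plane be z = a·E + b·N + c.
TP2−TP1: −2506a − 47b = 192;  TP3−TP1: −4673a − 768b = 192.
Solving gives a = −0.08119, b = 0.24403.
Unit vector along 035° is (sin 35°, cos 35°) = (0.5736, 0.8192).
Slope in that direction = a·(0.5736) + b·(0.8192) = 0.15333.
Apparent dip = arctan|0.15333| = 8.7° (true dip is 14.4°, so apparent ≤ true as expected).

8.7°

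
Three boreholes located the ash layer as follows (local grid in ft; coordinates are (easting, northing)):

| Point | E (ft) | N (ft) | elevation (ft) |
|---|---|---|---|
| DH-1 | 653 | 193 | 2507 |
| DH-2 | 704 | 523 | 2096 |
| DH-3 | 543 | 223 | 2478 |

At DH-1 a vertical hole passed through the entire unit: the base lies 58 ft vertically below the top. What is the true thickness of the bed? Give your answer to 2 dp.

36.47 ft

Two edge vectors: DH-1→DH-2 = (51, 330, -411), DH-1→DH-3 = (-110, 30, -29).
Normal n = (DH-1→DH-2) × (DH-1→DH-3) = (2760, 46689, 37830).
So ∂z/∂E = −n_x/n_z = −0.07296 and ∂z/∂N = −n_y/n_z = −1.23418.
|∇z| = √(a²+b²) = 1.23633, so dip δ = arctan(1.23633) = 51.03°.
True thickness = vertical thickness × cos δ = 58 × cos 51.03° = 36.47 ft.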